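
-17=-17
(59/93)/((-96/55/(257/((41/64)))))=-1667930/11439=-145.81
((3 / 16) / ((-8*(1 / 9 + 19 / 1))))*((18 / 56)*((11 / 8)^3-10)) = 920727 / 315621376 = 0.00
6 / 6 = 1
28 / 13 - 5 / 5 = 15 / 13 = 1.15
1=1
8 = 8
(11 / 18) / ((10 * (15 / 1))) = 11 / 2700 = 0.00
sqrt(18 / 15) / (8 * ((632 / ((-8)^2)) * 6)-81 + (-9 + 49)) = sqrt(30) / 2165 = 0.00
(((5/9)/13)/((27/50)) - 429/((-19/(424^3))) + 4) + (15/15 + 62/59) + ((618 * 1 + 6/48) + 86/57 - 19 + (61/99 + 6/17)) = 9117761889212103877/5297693544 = 1721081412.79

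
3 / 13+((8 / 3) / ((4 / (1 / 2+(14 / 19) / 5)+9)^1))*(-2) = -2927 / 24271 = -0.12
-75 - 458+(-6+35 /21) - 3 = -540.33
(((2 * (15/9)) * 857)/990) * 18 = 1714/33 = 51.94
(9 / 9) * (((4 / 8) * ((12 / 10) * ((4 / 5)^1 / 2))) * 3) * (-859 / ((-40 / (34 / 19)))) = 131427 / 4750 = 27.67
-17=-17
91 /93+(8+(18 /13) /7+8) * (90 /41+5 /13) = 192901523 /4510779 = 42.76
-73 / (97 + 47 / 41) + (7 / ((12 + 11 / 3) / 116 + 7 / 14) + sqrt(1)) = 10030315 / 889304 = 11.28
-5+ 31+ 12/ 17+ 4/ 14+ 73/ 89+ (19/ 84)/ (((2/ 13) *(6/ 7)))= 45031897/ 1525104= 29.53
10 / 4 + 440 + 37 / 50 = 443.24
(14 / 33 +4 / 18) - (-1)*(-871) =-86165 / 99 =-870.35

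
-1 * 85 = -85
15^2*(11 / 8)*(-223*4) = -551925 / 2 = -275962.50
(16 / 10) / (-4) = -2 / 5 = -0.40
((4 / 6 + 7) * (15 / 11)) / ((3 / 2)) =230 / 33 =6.97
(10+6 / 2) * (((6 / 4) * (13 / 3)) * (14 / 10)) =1183 / 10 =118.30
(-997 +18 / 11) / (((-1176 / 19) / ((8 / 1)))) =208031 / 1617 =128.65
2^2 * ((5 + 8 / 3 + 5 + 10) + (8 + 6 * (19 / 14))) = 3260 / 21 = 155.24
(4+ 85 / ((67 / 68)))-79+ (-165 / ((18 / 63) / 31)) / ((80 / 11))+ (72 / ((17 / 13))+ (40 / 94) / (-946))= -2395.27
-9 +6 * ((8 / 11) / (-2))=-123 / 11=-11.18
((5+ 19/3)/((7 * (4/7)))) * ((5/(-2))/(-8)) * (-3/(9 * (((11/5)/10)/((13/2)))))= -27625/3168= -8.72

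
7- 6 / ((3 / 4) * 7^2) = 6.84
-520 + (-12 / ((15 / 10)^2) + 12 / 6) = -1570 / 3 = -523.33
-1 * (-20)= 20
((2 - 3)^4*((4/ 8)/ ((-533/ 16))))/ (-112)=1/ 7462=0.00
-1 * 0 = 0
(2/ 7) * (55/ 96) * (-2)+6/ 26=-211/ 2184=-0.10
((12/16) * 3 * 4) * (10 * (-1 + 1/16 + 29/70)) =-2637/56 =-47.09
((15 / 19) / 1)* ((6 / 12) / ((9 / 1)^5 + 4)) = 15 / 2244014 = 0.00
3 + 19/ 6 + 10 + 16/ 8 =109/ 6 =18.17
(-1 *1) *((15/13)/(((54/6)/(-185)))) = 925/39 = 23.72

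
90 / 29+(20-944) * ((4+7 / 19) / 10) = -400.54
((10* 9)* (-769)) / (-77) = 69210 / 77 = 898.83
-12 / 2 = -6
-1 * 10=-10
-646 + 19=-627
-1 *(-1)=1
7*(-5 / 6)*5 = -175 / 6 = -29.17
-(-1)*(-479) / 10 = -479 / 10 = -47.90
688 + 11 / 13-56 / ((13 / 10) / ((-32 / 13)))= 134335 / 169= 794.88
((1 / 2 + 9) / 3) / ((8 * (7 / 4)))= 19 / 84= 0.23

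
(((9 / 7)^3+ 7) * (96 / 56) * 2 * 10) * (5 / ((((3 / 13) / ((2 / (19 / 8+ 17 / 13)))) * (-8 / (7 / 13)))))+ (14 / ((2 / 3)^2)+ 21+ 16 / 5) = -252347467 / 1313690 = -192.09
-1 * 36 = -36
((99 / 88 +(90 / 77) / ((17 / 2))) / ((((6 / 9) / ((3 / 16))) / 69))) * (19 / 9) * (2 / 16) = 17332731 / 2680832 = 6.47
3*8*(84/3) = 672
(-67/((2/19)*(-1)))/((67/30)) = 285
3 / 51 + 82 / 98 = 746 / 833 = 0.90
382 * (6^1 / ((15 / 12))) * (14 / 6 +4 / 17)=400336 / 85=4709.84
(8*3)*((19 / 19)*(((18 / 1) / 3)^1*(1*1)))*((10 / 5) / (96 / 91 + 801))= 8736 / 24329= 0.36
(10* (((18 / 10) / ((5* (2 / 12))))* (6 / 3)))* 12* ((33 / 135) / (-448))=-0.28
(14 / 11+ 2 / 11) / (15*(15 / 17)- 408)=-272 / 73821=-0.00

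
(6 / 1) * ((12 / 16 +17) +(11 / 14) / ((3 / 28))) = 301 / 2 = 150.50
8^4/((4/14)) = 14336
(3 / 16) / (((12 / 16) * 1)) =1 / 4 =0.25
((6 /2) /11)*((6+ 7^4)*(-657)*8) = -37953576 /11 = -3450325.09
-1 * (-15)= 15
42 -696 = -654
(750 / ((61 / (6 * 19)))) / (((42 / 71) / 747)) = 755777250 / 427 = 1769970.14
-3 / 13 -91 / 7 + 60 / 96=-1311 / 104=-12.61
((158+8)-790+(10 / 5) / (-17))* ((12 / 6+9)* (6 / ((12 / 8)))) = -466840 / 17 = -27461.18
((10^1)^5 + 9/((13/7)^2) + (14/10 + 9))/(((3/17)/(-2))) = -957791254/845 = -1133480.77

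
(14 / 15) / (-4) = -7 / 30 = -0.23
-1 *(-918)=918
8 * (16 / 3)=128 / 3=42.67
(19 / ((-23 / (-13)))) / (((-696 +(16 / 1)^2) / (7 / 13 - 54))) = 2641 / 2024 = 1.30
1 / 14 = 0.07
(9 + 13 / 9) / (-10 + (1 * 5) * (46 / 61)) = -2867 / 1710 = -1.68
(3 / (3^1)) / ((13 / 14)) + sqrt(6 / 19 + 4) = 14 / 13 + sqrt(1558) / 19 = 3.15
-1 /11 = -0.09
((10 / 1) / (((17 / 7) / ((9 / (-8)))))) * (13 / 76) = -4095 / 5168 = -0.79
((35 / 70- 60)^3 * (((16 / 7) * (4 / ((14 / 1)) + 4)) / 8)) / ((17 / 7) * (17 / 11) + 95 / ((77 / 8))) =-39721605 / 2098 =-18933.08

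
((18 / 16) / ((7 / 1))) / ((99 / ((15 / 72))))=5 / 14784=0.00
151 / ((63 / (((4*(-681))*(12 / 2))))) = -274216 / 7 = -39173.71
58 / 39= 1.49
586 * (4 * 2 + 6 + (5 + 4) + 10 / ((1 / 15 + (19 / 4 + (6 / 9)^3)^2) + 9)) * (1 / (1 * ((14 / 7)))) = 13742502527 / 2013893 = 6823.85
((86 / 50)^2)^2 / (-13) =-3418801 / 5078125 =-0.67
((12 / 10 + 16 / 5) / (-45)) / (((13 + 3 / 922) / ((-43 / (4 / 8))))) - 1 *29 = -76483801 / 2697525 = -28.35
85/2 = 42.50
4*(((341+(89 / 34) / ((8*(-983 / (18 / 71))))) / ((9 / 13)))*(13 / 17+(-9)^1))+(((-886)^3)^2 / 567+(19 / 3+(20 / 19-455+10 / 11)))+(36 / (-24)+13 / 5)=20391929769209704113067029401 / 23902264850310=853137972360189.60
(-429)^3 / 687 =-26317863 / 229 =-114925.17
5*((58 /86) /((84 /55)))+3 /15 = 43487 /18060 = 2.41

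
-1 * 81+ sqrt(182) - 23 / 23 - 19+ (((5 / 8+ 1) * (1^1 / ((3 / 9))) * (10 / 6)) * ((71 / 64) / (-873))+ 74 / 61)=-86.31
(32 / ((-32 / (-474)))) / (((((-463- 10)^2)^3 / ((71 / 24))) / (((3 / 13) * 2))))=0.00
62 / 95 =0.65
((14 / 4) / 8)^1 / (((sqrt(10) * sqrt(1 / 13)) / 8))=7 * sqrt(130) / 20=3.99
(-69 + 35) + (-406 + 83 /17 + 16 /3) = -21919 /51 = -429.78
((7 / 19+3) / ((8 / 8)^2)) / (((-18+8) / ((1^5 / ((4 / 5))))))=-8 / 19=-0.42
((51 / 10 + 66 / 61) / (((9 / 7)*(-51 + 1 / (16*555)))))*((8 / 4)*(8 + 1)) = -6697296 / 3946517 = -1.70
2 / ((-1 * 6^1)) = -1 / 3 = -0.33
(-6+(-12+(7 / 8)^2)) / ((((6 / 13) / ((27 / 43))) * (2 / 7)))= -903357 / 11008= -82.06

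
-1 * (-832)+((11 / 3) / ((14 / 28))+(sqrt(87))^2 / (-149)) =374921 / 447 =838.75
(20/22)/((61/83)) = 830/671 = 1.24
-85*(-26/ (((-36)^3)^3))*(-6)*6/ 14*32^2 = 1105/ 19284931008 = 0.00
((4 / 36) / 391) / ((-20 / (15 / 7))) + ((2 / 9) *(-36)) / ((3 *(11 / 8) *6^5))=-24569 / 87792012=-0.00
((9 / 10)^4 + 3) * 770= 2815197 / 1000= 2815.20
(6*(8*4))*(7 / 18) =224 / 3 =74.67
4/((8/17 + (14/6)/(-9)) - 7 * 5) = -459/3992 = -0.11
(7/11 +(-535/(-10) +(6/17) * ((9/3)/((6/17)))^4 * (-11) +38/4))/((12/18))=-5333457/176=-30303.73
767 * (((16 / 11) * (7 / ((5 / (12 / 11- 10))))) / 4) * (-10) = 4209296 / 121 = 34787.57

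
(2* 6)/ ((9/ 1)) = 4/ 3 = 1.33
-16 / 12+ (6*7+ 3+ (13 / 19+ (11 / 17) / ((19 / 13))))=43405 / 969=44.79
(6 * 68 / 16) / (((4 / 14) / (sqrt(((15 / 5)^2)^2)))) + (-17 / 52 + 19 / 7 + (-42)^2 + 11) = 2580.64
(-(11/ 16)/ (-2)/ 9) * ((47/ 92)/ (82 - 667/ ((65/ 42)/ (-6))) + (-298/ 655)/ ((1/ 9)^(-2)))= -50514587189/ 243775911985920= -0.00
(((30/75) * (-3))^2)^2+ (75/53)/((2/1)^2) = 321627/132500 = 2.43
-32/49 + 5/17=-299/833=-0.36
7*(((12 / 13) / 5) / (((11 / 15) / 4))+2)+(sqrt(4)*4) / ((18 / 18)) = 4154 / 143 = 29.05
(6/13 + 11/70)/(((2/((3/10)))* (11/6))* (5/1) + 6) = 5067/549640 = 0.01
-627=-627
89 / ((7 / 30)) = 2670 / 7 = 381.43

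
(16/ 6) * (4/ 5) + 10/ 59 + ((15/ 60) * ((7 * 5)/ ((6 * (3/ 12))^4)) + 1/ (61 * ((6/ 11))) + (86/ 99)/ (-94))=6107034949/ 1507153230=4.05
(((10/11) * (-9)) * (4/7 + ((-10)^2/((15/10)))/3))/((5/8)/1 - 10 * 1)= 22976/1155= 19.89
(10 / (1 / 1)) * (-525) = -5250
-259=-259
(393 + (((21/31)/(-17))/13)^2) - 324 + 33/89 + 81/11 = 3525988659462/45950540779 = 76.73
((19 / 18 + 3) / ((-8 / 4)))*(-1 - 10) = 803 / 36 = 22.31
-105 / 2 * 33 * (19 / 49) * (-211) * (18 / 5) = 3572019 / 7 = 510288.43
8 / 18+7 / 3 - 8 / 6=13 / 9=1.44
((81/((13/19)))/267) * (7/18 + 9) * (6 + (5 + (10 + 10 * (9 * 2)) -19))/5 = 67431/445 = 151.53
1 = 1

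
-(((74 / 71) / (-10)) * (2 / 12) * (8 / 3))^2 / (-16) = 1369 / 10208025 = 0.00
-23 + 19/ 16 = -349/ 16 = -21.81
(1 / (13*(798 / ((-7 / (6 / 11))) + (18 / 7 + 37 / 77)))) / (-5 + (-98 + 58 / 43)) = 3311 / 258715119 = 0.00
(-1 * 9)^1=-9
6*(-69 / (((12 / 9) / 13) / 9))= -72657 / 2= -36328.50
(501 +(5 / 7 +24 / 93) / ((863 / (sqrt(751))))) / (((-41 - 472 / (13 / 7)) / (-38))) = 104234 * sqrt(751) / 718558827 +82498 / 1279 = 64.51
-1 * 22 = -22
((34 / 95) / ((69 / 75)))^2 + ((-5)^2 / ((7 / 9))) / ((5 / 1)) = 8795905 / 1336783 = 6.58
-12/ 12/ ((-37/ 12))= 12/ 37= 0.32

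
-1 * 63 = -63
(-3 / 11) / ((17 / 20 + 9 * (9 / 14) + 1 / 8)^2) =-78400 / 13139313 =-0.01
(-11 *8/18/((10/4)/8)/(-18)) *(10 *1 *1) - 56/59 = 37000/4779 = 7.74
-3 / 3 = -1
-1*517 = -517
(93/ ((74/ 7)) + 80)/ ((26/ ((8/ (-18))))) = -6571/ 4329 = -1.52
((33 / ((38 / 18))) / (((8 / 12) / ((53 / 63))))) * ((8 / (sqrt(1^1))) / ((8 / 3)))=59.18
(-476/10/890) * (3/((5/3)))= -1071/11125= -0.10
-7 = -7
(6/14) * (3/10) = 9/70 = 0.13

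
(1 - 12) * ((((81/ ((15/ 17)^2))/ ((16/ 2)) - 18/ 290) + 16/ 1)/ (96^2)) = -1846559/ 53452800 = -0.03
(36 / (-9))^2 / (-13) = -1.23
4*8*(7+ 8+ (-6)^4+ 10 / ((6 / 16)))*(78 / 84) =834704 / 21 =39747.81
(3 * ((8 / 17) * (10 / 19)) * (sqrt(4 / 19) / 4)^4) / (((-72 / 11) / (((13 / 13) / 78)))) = -55 / 218280816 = -0.00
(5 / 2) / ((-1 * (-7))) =5 / 14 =0.36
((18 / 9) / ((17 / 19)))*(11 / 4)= 209 / 34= 6.15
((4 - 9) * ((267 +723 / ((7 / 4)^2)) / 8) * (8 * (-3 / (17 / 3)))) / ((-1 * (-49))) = 1109295 / 40817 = 27.18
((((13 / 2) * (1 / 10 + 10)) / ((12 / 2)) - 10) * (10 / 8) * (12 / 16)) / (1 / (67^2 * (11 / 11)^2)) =507257 / 128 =3962.95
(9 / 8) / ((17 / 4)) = 9 / 34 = 0.26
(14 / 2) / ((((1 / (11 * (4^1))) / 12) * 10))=1848 / 5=369.60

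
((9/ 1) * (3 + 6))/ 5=81/ 5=16.20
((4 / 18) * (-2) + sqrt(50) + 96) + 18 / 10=104.43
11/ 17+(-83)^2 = 117124/ 17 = 6889.65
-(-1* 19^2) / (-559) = -361 / 559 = -0.65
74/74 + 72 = 73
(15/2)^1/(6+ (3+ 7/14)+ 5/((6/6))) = 15/29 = 0.52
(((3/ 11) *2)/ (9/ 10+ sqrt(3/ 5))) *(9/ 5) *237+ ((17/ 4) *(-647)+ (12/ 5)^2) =-13449923/ 7700 - 17064 *sqrt(15)/ 77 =-2605.04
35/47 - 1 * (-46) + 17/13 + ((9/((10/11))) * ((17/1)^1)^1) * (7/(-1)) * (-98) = 352858159/3055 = 115501.85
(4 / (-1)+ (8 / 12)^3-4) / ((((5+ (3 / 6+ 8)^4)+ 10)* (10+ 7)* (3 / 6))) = -6656 / 38446299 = -0.00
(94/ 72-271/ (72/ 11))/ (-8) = 2887/ 576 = 5.01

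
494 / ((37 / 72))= 35568 / 37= 961.30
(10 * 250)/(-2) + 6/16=-9997/8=-1249.62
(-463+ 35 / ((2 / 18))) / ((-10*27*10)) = 37 / 675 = 0.05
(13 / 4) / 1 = 13 / 4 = 3.25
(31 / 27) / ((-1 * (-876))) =31 / 23652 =0.00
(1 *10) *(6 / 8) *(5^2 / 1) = 375 / 2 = 187.50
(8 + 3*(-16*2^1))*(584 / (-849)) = 60.53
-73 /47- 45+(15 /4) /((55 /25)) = -92747 /2068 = -44.85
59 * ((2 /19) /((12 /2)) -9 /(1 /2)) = -60475 /57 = -1060.96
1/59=0.02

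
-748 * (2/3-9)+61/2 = 37583/6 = 6263.83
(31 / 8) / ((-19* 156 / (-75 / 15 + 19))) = -217 / 11856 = -0.02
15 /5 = 3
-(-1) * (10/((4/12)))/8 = 15/4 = 3.75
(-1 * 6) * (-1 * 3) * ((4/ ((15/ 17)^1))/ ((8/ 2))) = 102/ 5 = 20.40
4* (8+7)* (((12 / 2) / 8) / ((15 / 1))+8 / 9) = 169 / 3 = 56.33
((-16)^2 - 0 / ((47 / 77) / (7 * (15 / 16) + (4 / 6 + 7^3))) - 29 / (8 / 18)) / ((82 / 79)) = 60277 / 328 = 183.77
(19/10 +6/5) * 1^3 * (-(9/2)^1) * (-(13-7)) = 837/10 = 83.70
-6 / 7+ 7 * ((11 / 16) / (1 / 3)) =1521 / 112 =13.58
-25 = -25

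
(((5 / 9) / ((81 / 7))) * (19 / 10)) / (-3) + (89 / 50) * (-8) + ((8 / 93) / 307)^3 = -14.27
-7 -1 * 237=-244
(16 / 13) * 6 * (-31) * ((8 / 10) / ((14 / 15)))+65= -11941 / 91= -131.22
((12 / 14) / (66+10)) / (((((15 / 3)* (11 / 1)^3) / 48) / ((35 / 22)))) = 36 / 278179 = 0.00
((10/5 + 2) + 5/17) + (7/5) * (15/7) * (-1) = 22/17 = 1.29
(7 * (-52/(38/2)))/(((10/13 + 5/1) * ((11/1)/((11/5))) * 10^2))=-1183/178125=-0.01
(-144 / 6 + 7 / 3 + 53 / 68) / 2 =-4261 / 408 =-10.44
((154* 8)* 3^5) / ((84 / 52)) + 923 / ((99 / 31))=18376085 / 99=185617.02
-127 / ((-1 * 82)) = 127 / 82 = 1.55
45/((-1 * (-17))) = 45/17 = 2.65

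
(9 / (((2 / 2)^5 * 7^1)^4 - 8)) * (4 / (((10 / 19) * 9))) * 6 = 228 / 11965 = 0.02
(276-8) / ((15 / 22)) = 5896 / 15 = 393.07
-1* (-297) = 297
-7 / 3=-2.33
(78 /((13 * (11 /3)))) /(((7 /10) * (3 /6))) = 360 /77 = 4.68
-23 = -23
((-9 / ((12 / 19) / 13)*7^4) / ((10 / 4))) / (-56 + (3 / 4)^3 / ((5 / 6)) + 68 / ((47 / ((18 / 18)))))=1337914032 / 406433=3291.84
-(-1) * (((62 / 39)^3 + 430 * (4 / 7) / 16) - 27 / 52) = 31317947 / 1660932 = 18.86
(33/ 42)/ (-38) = -11/ 532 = -0.02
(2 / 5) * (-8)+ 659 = 3279 / 5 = 655.80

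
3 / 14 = 0.21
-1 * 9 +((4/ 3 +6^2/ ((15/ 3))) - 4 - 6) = -157/ 15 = -10.47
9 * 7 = 63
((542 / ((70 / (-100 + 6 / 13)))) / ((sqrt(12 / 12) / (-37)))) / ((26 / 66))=72387.65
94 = 94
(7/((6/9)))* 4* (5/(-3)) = -70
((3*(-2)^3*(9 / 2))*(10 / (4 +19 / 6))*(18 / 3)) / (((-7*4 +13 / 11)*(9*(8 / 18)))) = 8.43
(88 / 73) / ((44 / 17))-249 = -248.53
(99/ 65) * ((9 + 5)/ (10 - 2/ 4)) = 2.24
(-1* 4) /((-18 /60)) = 40 /3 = 13.33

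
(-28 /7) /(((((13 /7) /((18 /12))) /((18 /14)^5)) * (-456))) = 0.02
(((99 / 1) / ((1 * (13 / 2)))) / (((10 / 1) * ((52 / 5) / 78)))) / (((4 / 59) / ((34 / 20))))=297891 / 1040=286.43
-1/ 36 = -0.03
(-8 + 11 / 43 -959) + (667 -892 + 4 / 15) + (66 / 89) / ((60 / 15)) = -136772249 / 114810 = -1191.29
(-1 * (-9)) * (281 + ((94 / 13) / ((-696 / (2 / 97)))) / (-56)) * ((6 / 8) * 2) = 31074288759 / 8191456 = 3793.50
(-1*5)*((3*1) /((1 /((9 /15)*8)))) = -72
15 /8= 1.88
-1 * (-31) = 31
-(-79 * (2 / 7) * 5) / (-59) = -790 / 413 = -1.91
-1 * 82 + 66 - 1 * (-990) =974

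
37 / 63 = 0.59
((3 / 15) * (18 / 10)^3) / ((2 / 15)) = 2187 / 250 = 8.75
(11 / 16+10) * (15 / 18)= 8.91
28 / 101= 0.28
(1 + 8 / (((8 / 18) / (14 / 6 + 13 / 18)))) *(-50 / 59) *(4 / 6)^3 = -22400 / 1593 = -14.06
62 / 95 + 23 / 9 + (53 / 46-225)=-8677757 / 39330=-220.64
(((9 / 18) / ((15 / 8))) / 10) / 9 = 2 / 675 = 0.00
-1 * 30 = -30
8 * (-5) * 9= -360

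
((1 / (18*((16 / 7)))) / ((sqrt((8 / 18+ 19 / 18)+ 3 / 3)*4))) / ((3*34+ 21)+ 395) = sqrt(10) / 426240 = 0.00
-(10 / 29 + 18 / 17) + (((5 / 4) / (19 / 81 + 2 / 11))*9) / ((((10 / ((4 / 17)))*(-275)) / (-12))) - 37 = -175476729 / 4572575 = -38.38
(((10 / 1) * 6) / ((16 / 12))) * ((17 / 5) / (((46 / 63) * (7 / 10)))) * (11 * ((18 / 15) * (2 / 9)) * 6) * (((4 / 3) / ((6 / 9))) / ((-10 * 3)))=-40392 / 115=-351.23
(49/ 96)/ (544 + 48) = 49/ 56832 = 0.00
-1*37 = -37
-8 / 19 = -0.42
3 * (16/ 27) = 1.78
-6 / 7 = -0.86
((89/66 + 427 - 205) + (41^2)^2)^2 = 34787832915011089/4356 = 7986187537881.33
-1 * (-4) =4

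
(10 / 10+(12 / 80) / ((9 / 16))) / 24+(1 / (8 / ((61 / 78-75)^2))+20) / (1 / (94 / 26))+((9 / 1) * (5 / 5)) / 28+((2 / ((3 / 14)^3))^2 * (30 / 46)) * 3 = 382294251697103 / 4584172320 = 83394.39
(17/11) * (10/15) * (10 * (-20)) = -6800/33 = -206.06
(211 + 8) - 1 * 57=162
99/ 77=9/ 7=1.29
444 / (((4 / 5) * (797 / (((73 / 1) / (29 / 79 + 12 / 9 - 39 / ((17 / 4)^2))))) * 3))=-924997965 / 25042537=-36.94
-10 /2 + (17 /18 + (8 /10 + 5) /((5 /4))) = 263 /450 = 0.58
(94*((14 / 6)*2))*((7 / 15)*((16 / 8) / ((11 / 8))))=147392 / 495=297.76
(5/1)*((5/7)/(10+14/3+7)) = 0.16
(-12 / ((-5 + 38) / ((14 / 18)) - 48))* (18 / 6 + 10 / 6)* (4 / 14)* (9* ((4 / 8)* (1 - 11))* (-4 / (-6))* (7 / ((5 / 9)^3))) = -3517.14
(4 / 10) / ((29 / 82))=164 / 145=1.13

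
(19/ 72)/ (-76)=-1/ 288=-0.00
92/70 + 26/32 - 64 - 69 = -73289/560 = -130.87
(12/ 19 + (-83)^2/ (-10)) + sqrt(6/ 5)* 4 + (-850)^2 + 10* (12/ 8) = 4* sqrt(30)/ 5 + 137147079/ 190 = 721831.11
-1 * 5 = -5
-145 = -145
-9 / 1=-9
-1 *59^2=-3481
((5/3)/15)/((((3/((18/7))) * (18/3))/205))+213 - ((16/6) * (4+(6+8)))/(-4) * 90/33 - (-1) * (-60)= 130964/693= 188.98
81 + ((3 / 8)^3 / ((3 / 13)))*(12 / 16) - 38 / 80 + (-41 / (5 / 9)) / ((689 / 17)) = 111298991 / 1411072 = 78.88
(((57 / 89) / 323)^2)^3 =729 / 11995920202280213809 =0.00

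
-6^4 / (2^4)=-81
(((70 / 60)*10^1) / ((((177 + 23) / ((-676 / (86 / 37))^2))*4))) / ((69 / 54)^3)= 66509115309 / 112483915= 591.28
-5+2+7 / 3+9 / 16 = -5 / 48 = -0.10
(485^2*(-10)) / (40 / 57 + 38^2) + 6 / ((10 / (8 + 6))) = -333466317 / 205870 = -1619.79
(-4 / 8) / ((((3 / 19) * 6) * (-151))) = 19 / 5436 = 0.00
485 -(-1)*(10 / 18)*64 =520.56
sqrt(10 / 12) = sqrt(30) / 6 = 0.91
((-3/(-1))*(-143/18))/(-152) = 143/912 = 0.16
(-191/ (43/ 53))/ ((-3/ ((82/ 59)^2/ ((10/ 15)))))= 34033526/ 149683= 227.37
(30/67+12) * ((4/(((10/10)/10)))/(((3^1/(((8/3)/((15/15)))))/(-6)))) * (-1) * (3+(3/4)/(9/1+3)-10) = -1234320/67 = -18422.69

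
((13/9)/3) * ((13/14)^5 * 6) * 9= 4826809/268912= 17.95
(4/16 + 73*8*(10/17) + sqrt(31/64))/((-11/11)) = -23377/68 - sqrt(31)/8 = -344.48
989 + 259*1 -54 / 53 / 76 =2513445 / 2014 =1247.99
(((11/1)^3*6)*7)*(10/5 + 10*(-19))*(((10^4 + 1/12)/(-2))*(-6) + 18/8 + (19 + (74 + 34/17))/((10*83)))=-26171124817992/83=-315314756843.28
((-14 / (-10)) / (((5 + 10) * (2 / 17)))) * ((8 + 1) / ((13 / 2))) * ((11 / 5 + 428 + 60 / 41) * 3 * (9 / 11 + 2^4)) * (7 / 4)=1888186923 / 45100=41866.67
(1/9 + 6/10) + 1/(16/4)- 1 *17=-2887/180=-16.04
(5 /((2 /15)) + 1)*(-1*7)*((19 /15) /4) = -85.34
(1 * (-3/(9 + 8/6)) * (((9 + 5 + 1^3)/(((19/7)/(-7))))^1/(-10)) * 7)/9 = -1029/1178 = -0.87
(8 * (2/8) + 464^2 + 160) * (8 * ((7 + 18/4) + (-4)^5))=-1745209800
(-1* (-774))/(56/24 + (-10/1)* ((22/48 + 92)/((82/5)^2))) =-20817504/29701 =-700.90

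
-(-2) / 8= 1 / 4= 0.25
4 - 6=-2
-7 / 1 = -7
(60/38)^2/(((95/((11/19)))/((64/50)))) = 12672/651605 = 0.02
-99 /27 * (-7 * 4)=308 /3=102.67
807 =807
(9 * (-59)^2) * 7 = 219303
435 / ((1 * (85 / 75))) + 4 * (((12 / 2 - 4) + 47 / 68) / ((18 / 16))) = 20063 / 51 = 393.39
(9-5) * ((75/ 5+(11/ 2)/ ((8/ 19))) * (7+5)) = 1347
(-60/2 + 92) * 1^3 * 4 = 248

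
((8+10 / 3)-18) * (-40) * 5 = 4000 / 3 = 1333.33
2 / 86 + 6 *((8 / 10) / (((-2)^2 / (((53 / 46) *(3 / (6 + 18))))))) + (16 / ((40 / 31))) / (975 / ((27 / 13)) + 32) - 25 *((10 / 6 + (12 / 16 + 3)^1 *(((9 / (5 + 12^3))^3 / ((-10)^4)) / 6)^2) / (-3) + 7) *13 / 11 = -29138714248681760582761858703555163319 / 153213899341656012192789518937600000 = -190.18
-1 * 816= -816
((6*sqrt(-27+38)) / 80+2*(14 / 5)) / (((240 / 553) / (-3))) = -3871 / 100 - 1659*sqrt(11) / 3200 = -40.43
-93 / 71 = -1.31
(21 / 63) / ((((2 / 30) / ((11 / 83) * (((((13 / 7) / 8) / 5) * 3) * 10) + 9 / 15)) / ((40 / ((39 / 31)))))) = 942090 / 7553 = 124.73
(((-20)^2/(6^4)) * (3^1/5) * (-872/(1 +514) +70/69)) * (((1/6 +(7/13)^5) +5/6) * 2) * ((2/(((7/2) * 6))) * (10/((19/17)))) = -0.22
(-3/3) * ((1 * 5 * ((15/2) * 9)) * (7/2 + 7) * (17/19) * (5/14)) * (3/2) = -516375/304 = -1698.60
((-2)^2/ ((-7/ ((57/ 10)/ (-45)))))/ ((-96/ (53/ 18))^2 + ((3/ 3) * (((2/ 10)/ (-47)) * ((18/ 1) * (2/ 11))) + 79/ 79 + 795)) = 0.00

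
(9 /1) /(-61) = -9 /61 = -0.15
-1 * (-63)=63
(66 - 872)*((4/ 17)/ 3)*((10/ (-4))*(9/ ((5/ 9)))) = 43524/ 17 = 2560.24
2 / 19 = 0.11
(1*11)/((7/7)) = 11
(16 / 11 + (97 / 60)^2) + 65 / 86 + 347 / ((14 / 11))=3307293599 / 11919600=277.47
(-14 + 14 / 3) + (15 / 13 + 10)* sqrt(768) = -28 / 3 + 2320* sqrt(3) / 13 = 299.77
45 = 45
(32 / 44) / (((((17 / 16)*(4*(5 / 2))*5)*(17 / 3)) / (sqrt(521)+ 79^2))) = 192*sqrt(521) / 79475+ 1198272 / 79475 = 15.13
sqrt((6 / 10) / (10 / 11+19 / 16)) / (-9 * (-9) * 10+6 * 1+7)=4 * sqrt(6765) / 506145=0.00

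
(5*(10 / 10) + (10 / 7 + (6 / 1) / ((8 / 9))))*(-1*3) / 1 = -1107 / 28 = -39.54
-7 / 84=-1 / 12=-0.08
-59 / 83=-0.71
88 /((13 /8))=704 /13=54.15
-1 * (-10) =10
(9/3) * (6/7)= 18/7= 2.57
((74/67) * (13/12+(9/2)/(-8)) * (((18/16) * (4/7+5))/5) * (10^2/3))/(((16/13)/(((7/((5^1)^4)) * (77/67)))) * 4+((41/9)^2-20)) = 14624985375/233167961744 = 0.06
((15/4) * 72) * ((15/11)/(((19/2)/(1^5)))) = 8100/209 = 38.76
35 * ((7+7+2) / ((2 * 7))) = 40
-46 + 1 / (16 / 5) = -731 / 16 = -45.69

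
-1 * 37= -37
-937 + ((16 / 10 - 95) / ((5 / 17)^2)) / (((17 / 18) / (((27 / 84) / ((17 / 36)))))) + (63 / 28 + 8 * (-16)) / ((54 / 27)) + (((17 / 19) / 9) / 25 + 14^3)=1156270337 / 1197000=965.97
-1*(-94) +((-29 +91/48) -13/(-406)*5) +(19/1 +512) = 5827457/9744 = 598.06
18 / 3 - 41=-35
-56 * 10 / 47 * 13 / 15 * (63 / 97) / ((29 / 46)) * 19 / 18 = -4453904 / 396633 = -11.23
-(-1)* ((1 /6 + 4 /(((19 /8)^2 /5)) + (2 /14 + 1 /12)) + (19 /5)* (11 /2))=1255341 /50540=24.84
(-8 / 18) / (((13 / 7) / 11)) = -308 / 117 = -2.63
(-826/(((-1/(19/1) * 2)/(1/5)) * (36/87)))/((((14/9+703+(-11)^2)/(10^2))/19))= 8728.86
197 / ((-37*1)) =-197 / 37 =-5.32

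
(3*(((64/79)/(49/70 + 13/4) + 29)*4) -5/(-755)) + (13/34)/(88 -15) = 819761425541/2339014462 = 350.47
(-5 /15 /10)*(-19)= 19 /30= 0.63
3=3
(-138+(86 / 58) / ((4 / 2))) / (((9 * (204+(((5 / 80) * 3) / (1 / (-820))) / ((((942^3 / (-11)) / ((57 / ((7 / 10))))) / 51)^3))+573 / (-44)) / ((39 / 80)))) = -543132629948682131632142020152 / 14796973591758131535163515849955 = -0.04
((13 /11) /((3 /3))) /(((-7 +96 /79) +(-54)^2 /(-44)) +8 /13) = -13351 /807082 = -0.02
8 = 8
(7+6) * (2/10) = 13/5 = 2.60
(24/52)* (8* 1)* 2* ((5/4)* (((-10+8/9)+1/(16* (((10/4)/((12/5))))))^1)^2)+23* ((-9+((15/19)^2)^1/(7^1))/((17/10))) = 1198087201522/1884826125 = 635.65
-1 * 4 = -4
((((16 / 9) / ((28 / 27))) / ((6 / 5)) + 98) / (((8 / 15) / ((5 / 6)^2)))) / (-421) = -3625 / 11788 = -0.31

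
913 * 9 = 8217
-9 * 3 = -27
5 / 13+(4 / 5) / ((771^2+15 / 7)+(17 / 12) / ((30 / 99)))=832229857 / 2163790057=0.38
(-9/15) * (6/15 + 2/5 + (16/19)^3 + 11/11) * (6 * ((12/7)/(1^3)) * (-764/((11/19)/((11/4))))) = 3391697016/63175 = 53687.33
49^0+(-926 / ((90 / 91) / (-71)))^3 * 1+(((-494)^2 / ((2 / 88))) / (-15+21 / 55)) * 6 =1793564471128732125944 / 6105375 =293768109432873.84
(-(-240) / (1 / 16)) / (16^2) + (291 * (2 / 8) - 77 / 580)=25409 / 290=87.62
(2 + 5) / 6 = 7 / 6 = 1.17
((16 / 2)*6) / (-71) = -48 / 71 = -0.68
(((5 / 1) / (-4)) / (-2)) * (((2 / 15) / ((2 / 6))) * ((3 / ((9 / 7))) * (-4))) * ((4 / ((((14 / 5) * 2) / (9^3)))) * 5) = -6075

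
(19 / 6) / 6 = 19 / 36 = 0.53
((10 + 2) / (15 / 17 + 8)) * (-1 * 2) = -408 / 151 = -2.70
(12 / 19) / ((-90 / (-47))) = 0.33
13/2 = 6.50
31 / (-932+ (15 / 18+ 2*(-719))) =-186 / 14215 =-0.01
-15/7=-2.14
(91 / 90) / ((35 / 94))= 611 / 225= 2.72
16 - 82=-66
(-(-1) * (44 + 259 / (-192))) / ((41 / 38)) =155591 / 3936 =39.53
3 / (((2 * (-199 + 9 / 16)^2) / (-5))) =-384 / 2016125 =-0.00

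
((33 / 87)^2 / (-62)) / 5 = -0.00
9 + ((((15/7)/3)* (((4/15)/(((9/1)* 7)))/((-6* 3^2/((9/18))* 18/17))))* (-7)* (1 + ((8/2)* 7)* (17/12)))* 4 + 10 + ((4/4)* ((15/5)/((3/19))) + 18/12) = 10892995/275562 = 39.53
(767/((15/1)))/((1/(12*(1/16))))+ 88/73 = 57751/1460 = 39.56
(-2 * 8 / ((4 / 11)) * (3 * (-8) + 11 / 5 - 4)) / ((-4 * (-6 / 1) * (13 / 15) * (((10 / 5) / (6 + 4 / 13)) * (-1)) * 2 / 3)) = -174537 / 676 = -258.19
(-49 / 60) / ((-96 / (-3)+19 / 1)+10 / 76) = -931 / 58290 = -0.02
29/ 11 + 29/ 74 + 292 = 240153/ 814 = 295.03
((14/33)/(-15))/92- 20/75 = -6079/22770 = -0.27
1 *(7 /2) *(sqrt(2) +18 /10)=7 *sqrt(2) /2 +63 /10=11.25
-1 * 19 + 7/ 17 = -18.59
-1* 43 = -43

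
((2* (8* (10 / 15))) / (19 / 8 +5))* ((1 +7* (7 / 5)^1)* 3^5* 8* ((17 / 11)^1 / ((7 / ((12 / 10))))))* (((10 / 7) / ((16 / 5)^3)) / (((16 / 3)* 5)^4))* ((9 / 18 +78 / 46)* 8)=912484197 / 74897715200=0.01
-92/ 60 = -23/ 15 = -1.53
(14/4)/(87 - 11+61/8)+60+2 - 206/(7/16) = -1914482/4683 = -408.82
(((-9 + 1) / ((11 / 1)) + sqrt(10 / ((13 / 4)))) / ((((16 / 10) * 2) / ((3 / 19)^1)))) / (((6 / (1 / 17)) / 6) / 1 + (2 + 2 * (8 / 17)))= -85 / 47234 + 85 * sqrt(130) / 223288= 0.00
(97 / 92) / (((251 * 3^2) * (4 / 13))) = 1261 / 831312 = 0.00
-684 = -684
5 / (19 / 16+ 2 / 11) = 880 / 241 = 3.65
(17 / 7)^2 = 289 / 49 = 5.90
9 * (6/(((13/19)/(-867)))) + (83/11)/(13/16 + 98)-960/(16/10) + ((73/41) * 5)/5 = -639815451719/9269403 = -69024.45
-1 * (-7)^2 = -49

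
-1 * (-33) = 33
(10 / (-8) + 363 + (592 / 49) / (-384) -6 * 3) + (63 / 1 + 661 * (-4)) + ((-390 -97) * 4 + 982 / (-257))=-1266080819 / 302232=-4189.10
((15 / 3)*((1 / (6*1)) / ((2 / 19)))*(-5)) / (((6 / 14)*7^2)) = -475 / 252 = -1.88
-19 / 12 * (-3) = 19 / 4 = 4.75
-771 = -771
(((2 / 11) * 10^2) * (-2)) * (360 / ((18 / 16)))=-11636.36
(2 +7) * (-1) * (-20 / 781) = 180 / 781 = 0.23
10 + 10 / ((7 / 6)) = 130 / 7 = 18.57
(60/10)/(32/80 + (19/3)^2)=270/1823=0.15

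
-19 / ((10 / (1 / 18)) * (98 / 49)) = -19 / 360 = -0.05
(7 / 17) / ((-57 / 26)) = -182 / 969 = -0.19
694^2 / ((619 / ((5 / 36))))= 602045 / 5571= 108.07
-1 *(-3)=3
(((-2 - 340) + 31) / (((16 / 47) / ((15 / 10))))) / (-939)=14617 / 10016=1.46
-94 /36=-47 /18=-2.61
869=869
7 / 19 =0.37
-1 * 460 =-460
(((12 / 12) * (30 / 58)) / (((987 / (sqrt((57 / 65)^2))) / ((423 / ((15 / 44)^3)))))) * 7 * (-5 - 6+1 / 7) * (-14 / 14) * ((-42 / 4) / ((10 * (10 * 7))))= -46127136 / 8246875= -5.59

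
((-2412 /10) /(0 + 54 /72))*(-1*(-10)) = -3216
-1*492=-492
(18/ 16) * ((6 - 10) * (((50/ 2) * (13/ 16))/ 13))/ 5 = -45/ 32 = -1.41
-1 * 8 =-8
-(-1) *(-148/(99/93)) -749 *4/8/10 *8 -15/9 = -440.30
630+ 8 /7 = 4418 /7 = 631.14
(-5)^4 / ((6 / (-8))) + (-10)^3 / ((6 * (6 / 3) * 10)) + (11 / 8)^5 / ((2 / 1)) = -164995247 / 196608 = -839.21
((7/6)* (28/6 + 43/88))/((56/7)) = 9527/12672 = 0.75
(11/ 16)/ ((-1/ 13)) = -143/ 16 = -8.94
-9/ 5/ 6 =-3/ 10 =-0.30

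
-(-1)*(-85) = -85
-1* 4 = -4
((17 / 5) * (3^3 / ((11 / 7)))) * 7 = 22491 / 55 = 408.93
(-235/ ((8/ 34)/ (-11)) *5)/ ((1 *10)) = 43945/ 8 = 5493.12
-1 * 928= -928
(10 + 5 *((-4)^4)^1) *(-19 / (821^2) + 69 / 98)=29996993715 / 33028009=908.23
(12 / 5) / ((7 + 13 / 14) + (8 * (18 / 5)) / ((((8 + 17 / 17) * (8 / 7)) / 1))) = 168 / 751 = 0.22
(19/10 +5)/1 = 69/10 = 6.90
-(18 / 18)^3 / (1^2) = -1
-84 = -84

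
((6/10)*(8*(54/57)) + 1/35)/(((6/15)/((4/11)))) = 6086/1463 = 4.16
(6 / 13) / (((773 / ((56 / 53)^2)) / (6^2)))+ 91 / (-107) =-2496236099 / 3020357587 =-0.83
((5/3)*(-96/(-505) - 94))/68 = -23687/10302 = -2.30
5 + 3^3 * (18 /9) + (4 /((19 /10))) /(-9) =10049 /171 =58.77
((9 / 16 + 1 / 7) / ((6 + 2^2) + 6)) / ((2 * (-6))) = -79 / 21504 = -0.00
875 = 875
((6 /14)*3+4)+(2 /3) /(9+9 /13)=1012 /189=5.35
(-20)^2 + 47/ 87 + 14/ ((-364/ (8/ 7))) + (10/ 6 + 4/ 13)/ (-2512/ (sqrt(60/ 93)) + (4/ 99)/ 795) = 48025815514872846825709/ 119915761148700525372-4992335517015 * sqrt(155)/ 98453005869212254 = 400.50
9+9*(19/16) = 315/16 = 19.69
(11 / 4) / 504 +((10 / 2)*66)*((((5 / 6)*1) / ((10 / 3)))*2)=332651 / 2016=165.01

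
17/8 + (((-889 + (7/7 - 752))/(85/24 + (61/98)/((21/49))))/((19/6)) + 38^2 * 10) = 1828550357/127528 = 14338.42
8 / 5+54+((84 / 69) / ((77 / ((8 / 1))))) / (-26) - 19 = 601807 / 16445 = 36.60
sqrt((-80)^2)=80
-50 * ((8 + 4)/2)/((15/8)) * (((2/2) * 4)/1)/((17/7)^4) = -1536640/83521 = -18.40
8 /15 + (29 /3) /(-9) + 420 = 56627 /135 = 419.46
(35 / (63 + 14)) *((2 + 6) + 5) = 65 / 11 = 5.91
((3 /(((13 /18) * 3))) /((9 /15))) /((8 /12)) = 45 /13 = 3.46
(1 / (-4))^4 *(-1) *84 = -21 / 64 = -0.33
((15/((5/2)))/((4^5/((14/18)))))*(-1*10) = -35/768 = -0.05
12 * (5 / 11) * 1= 60 / 11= 5.45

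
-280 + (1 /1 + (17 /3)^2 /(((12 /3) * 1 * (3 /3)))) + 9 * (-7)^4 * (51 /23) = 39449759 /828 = 47644.64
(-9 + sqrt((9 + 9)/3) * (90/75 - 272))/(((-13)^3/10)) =90/2197 + 2708 * sqrt(6)/2197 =3.06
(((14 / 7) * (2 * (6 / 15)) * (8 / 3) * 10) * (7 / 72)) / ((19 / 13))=2.84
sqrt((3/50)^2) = 3/50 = 0.06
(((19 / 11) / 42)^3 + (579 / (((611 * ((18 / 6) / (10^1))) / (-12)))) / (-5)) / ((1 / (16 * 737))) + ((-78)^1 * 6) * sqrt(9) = 60246021702466 / 684674991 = 87992.15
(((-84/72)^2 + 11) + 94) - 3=3721/36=103.36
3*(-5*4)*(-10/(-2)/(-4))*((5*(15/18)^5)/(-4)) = -390625/10368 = -37.68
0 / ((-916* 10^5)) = 0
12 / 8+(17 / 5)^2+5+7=1253 / 50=25.06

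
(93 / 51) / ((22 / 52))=4.31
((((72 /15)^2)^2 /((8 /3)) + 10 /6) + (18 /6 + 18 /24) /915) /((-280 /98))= -642858209 /9150000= -70.26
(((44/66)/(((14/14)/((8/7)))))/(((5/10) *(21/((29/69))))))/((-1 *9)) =-928/273861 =-0.00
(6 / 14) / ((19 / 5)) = 15 / 133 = 0.11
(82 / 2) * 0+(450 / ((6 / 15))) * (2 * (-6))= -13500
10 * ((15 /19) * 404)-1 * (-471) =69549 /19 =3660.47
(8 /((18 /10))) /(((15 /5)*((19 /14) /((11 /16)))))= 385 /513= 0.75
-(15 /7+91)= -93.14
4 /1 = 4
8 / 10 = 4 / 5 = 0.80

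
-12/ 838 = -6/ 419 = -0.01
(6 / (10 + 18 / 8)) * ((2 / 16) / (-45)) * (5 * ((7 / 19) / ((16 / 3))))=-1 / 2128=-0.00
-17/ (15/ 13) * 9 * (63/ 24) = -13923/ 40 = -348.08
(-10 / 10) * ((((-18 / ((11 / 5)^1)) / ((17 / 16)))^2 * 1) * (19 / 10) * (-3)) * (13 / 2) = 76826880 / 34969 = 2197.00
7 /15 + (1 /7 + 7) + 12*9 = 12139 /105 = 115.61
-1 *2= -2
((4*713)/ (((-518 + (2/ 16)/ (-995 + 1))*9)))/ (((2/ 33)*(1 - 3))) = 5669776/ 1123401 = 5.05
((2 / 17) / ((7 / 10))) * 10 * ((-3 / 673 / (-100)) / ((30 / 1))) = 1 / 400435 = 0.00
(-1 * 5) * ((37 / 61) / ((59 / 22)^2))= -89540 / 212341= -0.42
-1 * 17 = -17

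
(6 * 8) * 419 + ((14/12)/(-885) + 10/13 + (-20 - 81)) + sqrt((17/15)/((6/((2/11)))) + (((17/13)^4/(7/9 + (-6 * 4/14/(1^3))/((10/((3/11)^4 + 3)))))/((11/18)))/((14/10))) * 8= 8 * sqrt(14880708779671488526685)/33763966665 + 1381412339/69030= 20040.67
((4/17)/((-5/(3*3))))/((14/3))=-54/595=-0.09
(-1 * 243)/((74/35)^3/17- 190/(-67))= -3955604625/55212086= -71.64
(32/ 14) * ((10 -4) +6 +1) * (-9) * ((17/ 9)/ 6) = -1768/ 21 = -84.19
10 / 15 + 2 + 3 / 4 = 41 / 12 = 3.42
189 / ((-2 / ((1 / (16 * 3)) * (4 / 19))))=-63 / 152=-0.41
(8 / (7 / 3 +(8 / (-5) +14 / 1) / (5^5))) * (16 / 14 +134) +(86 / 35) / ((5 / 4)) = 8906438984 / 19173175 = 464.53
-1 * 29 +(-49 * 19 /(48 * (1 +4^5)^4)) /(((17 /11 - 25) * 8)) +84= 6014632288500010241 /109356950700000000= 55.00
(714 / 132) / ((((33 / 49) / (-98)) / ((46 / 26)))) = -6571537 / 4719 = -1392.57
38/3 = 12.67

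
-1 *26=-26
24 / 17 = 1.41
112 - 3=109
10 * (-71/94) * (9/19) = -3195/893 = -3.58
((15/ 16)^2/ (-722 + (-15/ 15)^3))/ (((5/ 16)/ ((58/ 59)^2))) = -12615/ 3355684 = -0.00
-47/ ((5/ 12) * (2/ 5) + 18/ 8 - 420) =564/ 5011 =0.11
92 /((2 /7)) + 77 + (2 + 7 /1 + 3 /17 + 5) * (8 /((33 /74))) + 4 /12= 366698 /561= 653.65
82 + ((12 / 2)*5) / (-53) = 4316 / 53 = 81.43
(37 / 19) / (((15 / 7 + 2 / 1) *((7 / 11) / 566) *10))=115181 / 2755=41.81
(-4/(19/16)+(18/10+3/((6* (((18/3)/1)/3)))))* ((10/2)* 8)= -1002/19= -52.74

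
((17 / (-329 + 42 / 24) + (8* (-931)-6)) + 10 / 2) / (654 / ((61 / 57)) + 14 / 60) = -12.18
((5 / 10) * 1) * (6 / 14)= 3 / 14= 0.21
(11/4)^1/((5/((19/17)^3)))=75449/98260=0.77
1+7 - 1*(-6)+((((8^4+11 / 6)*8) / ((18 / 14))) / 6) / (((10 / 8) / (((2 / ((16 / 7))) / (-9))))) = -1153733 / 3645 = -316.52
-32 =-32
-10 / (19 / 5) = -50 / 19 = -2.63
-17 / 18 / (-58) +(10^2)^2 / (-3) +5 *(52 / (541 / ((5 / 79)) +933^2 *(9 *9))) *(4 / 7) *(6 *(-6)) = -10323401124247 / 3097035396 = -3333.32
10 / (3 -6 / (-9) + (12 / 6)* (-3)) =-30 / 7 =-4.29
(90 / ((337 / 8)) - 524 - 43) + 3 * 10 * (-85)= -1049709 / 337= -3114.86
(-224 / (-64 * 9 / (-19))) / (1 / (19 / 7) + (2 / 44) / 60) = -555940 / 27777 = -20.01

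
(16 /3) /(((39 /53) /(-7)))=-5936 /117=-50.74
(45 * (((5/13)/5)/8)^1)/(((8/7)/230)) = 36225/416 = 87.08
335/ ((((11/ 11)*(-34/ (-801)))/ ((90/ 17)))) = 12075075/ 289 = 41782.27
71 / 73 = 0.97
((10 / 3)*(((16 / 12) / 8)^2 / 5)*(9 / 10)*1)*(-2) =-1 / 30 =-0.03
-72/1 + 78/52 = -141/2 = -70.50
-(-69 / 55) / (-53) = -69 / 2915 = -0.02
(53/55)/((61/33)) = 159/305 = 0.52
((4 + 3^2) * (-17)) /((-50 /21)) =4641 /50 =92.82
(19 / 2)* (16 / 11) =152 / 11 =13.82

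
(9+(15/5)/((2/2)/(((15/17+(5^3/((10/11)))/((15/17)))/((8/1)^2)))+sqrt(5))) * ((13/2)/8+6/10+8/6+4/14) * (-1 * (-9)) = 2342456110665 * sqrt(5)/138318470192+165041112120291/691592350960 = 276.51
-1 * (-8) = 8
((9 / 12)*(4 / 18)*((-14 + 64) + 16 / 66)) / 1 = 829 / 99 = 8.37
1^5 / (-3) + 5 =14 / 3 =4.67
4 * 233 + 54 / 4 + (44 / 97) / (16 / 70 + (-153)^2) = 150285963001 / 158948662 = 945.50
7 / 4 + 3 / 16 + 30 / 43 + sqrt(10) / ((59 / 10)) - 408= -278891 / 688 + 10* sqrt(10) / 59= -404.83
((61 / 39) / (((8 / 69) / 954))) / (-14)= -669231 / 728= -919.27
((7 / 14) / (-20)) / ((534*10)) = -1 / 213600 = -0.00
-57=-57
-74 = -74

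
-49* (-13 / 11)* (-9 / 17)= -5733 / 187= -30.66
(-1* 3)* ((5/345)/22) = -1/506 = -0.00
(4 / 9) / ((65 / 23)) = 92 / 585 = 0.16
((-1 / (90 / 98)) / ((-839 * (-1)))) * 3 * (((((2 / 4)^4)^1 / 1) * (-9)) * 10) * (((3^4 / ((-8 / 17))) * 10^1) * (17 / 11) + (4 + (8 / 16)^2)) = -8589063 / 147664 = -58.17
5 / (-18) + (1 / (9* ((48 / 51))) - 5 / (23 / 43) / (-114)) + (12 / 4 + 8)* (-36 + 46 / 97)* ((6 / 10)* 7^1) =-50094696263 / 30520080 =-1641.37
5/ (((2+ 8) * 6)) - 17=-203/ 12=-16.92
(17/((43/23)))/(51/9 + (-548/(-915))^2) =327354975/216916897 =1.51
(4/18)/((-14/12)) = -4/21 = -0.19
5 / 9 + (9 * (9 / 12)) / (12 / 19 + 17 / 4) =6472 / 3339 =1.94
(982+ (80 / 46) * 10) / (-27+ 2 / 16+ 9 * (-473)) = -183888 / 788233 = -0.23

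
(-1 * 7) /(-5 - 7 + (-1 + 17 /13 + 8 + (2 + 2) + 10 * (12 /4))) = -91 /394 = -0.23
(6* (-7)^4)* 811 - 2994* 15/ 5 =11674284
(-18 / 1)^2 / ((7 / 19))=6156 / 7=879.43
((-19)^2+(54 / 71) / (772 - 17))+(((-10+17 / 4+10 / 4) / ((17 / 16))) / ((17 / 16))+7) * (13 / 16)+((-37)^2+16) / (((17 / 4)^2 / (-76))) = -79656425657 / 14580560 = -5463.19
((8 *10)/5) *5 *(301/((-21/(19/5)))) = -13072/3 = -4357.33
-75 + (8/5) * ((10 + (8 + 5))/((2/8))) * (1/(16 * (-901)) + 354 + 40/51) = 704796989/13515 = 52149.24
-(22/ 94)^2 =-121/ 2209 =-0.05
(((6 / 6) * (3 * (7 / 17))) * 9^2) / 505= 1701 / 8585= 0.20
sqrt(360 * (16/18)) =8 * sqrt(5) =17.89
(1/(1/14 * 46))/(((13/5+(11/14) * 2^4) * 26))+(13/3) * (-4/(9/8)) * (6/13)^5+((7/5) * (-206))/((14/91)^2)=-21251970932656/1744077465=-12185.22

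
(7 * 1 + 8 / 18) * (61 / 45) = 10.09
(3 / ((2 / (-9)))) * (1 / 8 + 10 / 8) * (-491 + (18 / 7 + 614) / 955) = 973571643 / 106960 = 9102.20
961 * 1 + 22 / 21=20203 / 21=962.05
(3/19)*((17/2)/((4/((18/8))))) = 459/608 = 0.75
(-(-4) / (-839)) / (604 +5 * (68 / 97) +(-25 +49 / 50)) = -19400 / 2374288617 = -0.00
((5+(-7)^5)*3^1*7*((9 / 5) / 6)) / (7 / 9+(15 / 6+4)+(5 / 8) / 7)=-266748552 / 18565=-14368.36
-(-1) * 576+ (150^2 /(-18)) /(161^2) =14929246 /25921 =575.95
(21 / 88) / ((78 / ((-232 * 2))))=-203 / 143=-1.42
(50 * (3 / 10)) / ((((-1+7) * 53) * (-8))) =-5 / 848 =-0.01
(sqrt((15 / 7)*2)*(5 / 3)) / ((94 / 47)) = 5*sqrt(210) / 42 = 1.73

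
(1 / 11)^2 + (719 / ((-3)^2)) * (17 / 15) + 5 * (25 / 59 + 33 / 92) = 8375526229 / 88666380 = 94.46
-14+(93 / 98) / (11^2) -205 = -2596809 / 11858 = -218.99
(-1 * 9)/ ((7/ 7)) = -9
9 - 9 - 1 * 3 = -3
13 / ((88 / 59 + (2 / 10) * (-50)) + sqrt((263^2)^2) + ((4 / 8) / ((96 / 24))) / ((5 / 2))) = 15340 / 81609439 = 0.00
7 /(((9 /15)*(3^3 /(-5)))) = -175 /81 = -2.16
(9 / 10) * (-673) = -6057 / 10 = -605.70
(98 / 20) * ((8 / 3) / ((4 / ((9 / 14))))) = 21 / 10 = 2.10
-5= -5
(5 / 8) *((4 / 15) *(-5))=-5 / 6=-0.83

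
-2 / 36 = -1 / 18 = -0.06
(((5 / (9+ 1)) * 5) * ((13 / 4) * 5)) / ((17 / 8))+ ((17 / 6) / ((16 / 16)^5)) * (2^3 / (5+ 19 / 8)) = 22.19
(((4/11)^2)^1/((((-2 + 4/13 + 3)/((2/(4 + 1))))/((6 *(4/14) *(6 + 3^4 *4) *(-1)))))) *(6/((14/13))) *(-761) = 888945408/9163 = 97014.67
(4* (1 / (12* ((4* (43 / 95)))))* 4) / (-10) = -19 / 258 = -0.07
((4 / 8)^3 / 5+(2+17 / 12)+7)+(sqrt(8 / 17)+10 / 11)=2*sqrt(34) / 17+14983 / 1320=12.04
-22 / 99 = -2 / 9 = -0.22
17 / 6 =2.83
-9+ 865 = 856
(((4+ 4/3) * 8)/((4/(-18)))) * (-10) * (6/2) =5760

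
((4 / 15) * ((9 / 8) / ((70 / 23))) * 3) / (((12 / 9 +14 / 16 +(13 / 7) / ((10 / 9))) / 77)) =5.87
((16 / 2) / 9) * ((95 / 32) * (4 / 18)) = 95 / 162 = 0.59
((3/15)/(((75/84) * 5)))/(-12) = -7/1875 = -0.00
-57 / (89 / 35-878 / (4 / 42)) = 1995 / 322576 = 0.01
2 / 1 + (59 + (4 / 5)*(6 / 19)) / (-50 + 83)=11899 / 3135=3.80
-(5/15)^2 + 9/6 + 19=367/18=20.39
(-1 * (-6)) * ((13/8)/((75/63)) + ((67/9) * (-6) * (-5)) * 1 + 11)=141419/100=1414.19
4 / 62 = 2 / 31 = 0.06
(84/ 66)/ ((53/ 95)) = 1330/ 583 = 2.28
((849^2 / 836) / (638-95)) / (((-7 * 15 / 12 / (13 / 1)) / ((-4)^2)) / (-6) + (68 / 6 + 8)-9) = 299853216 / 1952695151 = 0.15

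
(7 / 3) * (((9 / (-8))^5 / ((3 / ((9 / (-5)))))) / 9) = 45927 / 163840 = 0.28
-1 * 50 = -50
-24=-24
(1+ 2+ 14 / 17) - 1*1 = 48 / 17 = 2.82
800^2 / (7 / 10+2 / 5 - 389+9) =-6400000 / 3789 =-1689.10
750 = 750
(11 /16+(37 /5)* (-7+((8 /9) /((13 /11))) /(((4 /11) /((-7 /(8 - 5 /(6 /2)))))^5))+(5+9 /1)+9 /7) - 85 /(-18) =-1914295363021231 /1297872051840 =-1474.95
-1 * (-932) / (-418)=-466 / 209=-2.23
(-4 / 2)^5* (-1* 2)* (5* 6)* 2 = 3840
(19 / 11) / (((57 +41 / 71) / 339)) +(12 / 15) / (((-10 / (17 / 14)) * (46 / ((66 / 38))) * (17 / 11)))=10.17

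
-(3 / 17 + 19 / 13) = -362 / 221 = -1.64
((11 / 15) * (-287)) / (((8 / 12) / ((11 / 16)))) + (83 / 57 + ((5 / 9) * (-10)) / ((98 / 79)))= -295029373 / 1340640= -220.07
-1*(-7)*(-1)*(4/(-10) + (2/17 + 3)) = -1617/85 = -19.02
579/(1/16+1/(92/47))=213072/211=1009.82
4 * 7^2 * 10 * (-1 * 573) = -1123080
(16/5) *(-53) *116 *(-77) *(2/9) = 15148672/45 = 336637.16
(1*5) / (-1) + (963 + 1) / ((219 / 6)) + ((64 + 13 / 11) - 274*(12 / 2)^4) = -285078978 / 803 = -355017.41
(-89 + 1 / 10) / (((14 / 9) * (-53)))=1143 / 1060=1.08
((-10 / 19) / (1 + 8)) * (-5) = 50 / 171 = 0.29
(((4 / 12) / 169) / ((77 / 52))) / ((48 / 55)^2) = 275 / 157248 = 0.00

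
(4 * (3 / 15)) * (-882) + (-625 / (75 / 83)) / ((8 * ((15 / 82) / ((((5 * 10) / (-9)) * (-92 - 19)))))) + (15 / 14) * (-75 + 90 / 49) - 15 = -13533082508 / 46305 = -292259.64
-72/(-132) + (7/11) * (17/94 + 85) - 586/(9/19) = -11003039/9306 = -1182.36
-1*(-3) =3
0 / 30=0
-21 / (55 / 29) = -609 / 55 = -11.07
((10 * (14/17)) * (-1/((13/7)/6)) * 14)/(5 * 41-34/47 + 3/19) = -1.82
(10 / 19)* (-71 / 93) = -710 / 1767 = -0.40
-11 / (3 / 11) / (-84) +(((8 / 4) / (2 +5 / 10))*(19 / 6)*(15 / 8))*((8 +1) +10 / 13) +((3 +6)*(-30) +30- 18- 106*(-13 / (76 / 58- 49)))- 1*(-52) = -70985302 / 377559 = -188.01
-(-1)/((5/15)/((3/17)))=9/17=0.53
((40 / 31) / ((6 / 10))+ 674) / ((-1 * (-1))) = 62882 / 93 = 676.15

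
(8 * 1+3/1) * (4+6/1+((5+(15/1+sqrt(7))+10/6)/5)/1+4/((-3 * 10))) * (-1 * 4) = -3124/5 - 44 * sqrt(7)/5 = -648.08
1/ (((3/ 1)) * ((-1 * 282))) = -1/ 846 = -0.00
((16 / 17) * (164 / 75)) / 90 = 1312 / 57375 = 0.02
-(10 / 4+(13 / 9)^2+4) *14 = -9737 / 81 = -120.21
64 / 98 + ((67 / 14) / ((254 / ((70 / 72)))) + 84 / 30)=15553723 / 4480560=3.47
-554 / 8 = -277 / 4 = -69.25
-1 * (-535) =535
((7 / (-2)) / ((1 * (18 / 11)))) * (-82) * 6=3157 / 3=1052.33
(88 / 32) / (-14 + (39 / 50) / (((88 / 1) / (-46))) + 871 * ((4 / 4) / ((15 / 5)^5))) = -1470150 / 5786171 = -0.25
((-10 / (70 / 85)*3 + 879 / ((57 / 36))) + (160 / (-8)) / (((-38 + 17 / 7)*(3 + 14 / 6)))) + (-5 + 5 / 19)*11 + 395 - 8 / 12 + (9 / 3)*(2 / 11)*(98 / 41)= 51520425503 / 59743068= 862.37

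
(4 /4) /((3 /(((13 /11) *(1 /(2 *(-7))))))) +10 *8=36947 /462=79.97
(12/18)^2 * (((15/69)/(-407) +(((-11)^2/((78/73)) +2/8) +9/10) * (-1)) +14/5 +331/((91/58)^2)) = 106363272989/10464989535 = 10.16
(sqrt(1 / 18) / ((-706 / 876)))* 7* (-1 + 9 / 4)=-2555* sqrt(2) / 1412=-2.56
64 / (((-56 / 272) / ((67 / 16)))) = -9112 / 7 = -1301.71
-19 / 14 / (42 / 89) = -1691 / 588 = -2.88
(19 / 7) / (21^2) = 19 / 3087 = 0.01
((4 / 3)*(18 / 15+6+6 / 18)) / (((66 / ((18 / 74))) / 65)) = 2.41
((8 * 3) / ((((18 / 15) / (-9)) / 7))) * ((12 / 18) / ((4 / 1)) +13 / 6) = -2940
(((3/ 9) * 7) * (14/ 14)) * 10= 70/ 3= 23.33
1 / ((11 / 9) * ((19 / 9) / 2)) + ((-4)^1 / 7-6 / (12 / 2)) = -1165 / 1463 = -0.80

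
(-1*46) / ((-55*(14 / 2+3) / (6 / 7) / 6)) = 828 / 1925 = 0.43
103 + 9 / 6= 209 / 2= 104.50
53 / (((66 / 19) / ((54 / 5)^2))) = 489402 / 275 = 1779.64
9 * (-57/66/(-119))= 171/2618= 0.07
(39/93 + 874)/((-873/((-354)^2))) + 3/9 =-1132310597/9021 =-125519.41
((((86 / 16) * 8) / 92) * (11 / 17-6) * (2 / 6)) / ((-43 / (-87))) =-2639 / 1564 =-1.69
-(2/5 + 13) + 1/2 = -129/10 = -12.90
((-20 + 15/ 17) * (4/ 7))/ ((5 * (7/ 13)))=-3380/ 833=-4.06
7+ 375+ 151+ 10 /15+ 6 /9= 1603 /3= 534.33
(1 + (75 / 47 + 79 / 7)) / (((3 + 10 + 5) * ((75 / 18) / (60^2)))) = 219216 / 329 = 666.31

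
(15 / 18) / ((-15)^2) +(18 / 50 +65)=88241 / 1350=65.36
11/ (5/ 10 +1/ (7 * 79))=12166/ 555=21.92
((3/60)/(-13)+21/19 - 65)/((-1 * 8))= 7.99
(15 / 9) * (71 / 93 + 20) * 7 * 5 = 337925 / 279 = 1211.20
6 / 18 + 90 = 90.33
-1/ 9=-0.11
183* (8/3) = 488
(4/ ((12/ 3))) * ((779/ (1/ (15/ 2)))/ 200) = 2337/ 80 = 29.21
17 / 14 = 1.21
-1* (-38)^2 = -1444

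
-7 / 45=-0.16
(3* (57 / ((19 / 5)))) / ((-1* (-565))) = 9 / 113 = 0.08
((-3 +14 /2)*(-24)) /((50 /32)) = -1536 /25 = -61.44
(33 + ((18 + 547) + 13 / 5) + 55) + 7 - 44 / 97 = 321141 / 485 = 662.15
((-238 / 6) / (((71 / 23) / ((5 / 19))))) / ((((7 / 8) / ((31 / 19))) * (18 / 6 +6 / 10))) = -1.75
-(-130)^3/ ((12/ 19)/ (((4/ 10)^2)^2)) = 1335776/ 15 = 89051.73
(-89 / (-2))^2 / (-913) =-7921 / 3652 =-2.17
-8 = -8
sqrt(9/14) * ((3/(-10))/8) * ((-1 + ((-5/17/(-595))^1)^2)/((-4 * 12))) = -767349 * sqrt(14)/4583632480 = -0.00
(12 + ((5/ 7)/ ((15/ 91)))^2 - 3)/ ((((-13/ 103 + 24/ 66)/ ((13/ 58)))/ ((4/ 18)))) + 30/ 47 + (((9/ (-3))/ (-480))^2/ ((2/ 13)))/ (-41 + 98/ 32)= 372983496352709/ 57686185756800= 6.47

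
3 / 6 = 1 / 2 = 0.50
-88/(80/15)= -16.50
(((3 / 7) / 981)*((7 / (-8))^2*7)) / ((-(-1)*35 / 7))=49 / 104640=0.00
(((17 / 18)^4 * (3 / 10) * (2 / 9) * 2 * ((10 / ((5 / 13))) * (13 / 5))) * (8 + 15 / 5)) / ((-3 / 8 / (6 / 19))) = -621062156 / 9349425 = -66.43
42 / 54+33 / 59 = 1.34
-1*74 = -74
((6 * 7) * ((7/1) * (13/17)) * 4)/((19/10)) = 152880/323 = 473.31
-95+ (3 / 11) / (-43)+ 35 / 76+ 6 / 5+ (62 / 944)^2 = -93.34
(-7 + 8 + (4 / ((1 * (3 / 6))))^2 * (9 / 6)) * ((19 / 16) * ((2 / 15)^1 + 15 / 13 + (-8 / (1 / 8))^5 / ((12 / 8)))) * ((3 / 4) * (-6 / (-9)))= -257257803149567 / 6240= -41227212043.20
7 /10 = 0.70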